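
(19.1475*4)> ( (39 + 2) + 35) True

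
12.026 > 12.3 False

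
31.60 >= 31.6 True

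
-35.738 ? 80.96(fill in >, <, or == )<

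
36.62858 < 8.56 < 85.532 False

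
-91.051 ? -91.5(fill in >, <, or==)>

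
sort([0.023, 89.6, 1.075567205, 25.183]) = [0.023, 1.075567205, 25.183, 89.6]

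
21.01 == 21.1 False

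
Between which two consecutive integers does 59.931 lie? 59 and 60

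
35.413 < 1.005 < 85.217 False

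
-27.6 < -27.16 True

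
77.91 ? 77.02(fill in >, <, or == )>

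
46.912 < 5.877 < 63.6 False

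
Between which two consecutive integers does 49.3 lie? 49 and 50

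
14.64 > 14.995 False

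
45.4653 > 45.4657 False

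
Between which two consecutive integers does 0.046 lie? 0 and 1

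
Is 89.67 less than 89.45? No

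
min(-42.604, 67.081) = -42.604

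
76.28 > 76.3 False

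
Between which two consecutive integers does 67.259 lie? 67 and 68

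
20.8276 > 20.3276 True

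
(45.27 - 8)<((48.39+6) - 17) True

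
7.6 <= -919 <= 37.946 False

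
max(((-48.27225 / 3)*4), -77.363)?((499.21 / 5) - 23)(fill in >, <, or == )<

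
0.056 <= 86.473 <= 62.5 False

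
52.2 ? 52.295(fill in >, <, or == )<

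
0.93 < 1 True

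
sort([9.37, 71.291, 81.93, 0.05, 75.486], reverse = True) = [81.93, 75.486, 71.291, 9.37, 0.05]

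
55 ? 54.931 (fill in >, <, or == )>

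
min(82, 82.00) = 82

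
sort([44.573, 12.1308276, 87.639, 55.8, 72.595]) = [12.1308276, 44.573, 55.8, 72.595, 87.639]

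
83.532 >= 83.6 False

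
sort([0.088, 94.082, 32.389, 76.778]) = [0.088, 32.389, 76.778, 94.082]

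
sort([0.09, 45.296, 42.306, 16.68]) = [0.09, 16.68, 42.306, 45.296]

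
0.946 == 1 False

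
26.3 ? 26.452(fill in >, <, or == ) <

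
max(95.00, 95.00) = 95.00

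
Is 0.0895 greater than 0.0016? Yes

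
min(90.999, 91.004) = 90.999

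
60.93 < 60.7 False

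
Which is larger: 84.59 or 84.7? 84.7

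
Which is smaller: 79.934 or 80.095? 79.934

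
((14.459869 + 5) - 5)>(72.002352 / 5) True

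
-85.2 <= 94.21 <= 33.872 False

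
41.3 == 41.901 False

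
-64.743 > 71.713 False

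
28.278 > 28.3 False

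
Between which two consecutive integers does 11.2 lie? 11 and 12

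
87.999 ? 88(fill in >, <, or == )<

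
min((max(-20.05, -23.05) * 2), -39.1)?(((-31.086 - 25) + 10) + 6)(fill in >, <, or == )<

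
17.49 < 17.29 False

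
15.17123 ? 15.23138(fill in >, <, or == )<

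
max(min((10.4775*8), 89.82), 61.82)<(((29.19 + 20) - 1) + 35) False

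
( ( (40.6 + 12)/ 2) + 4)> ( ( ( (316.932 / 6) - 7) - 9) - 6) False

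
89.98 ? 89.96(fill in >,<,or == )>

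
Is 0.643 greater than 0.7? No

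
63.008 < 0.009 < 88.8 False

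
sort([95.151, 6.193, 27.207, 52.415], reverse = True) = [95.151, 52.415, 27.207, 6.193]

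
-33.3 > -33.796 True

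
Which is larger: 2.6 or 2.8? 2.8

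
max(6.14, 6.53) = 6.53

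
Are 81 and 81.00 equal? Yes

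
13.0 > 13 False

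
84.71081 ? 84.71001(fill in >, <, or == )>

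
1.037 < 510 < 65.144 False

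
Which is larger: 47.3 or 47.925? 47.925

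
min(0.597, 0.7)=0.597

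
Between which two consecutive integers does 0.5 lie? 0 and 1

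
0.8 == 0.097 False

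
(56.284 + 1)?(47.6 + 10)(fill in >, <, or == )<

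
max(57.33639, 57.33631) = 57.33639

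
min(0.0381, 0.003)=0.003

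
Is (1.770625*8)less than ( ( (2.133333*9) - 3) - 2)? Yes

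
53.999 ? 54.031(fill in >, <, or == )<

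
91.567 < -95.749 False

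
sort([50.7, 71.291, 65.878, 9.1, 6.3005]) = [6.3005, 9.1, 50.7, 65.878, 71.291]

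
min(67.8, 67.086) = 67.086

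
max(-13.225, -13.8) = -13.225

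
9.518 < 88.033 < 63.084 False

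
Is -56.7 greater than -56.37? No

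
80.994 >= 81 False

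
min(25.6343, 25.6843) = 25.6343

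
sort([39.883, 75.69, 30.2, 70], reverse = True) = [75.69, 70, 39.883, 30.2]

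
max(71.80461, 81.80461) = 81.80461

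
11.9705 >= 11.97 True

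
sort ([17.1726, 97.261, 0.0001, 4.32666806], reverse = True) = [97.261, 17.1726, 4.32666806, 0.0001]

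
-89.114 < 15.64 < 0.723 False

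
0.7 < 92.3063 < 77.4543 False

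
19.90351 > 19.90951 False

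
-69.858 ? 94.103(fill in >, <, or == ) <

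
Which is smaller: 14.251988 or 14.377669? 14.251988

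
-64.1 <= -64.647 False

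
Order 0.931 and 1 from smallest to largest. 0.931, 1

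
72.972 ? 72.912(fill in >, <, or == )>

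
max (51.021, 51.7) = 51.7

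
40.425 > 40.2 True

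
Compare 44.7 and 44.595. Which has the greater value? 44.7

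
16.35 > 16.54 False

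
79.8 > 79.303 True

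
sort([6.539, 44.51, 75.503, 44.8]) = [6.539, 44.51, 44.8, 75.503]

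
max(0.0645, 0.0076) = 0.0645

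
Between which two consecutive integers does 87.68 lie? 87 and 88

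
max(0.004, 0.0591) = 0.0591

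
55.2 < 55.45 True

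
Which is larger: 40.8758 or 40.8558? 40.8758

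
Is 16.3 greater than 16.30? No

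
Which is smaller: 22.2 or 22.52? 22.2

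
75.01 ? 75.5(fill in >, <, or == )<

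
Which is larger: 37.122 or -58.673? 37.122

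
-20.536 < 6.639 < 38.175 True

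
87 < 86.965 False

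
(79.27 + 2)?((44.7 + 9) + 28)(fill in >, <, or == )<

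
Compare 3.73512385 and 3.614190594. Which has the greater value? 3.73512385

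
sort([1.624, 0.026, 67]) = [0.026, 1.624, 67]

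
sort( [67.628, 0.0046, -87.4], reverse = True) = [67.628, 0.0046, -87.4]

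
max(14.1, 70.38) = 70.38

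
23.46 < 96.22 True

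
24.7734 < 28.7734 True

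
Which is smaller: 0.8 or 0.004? 0.004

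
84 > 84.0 False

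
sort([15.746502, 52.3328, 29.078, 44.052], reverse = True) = [52.3328, 44.052, 29.078, 15.746502]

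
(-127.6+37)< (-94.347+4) True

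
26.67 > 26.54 True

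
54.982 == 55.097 False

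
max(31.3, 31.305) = 31.305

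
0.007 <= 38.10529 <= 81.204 True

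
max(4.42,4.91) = 4.91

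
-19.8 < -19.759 True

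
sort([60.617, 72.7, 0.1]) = [0.1, 60.617, 72.7]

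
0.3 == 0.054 False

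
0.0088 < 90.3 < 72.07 False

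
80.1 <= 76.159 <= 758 False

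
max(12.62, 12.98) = 12.98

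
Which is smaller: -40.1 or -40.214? -40.214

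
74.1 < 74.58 True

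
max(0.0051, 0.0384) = 0.0384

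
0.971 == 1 False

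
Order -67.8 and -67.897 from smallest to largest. -67.897, -67.8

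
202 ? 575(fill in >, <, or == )<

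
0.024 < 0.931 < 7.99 True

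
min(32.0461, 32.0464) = 32.0461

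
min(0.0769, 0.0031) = 0.0031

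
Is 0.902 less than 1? Yes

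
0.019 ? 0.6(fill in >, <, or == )<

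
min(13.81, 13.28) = 13.28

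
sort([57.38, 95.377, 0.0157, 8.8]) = [0.0157, 8.8, 57.38, 95.377]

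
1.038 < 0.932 False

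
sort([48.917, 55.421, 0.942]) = [0.942, 48.917, 55.421]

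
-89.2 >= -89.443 True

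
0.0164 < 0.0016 False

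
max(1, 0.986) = 1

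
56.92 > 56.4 True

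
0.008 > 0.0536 False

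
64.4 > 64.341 True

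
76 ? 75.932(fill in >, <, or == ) >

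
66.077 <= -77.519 False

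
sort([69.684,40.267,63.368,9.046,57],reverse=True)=[69.684,63.368,57,40.267,9.046]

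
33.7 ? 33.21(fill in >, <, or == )>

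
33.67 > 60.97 False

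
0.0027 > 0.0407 False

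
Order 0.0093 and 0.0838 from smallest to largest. 0.0093, 0.0838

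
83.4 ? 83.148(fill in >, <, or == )>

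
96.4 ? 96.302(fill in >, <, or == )>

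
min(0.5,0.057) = 0.057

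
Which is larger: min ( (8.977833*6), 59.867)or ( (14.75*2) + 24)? min ( (8.977833*6), 59.867)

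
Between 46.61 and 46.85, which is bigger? 46.85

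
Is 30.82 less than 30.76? No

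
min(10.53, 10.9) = 10.53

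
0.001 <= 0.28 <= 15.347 True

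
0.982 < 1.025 True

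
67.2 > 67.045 True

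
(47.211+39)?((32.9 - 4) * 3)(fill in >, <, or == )<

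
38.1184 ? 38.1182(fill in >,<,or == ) >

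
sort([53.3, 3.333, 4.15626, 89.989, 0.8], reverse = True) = [89.989, 53.3, 4.15626, 3.333, 0.8]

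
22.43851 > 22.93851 False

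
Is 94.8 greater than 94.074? Yes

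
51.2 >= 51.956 False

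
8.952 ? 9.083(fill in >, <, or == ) <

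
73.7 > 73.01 True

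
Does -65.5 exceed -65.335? No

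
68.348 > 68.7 False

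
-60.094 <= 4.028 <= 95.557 True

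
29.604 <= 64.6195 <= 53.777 False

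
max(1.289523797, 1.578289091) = 1.578289091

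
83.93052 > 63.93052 True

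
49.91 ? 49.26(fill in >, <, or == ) >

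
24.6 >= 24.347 True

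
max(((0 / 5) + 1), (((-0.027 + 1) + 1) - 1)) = 1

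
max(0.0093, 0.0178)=0.0178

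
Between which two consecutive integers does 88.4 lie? 88 and 89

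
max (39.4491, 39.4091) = 39.4491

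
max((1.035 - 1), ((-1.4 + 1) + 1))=0.6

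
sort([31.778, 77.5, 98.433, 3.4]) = [3.4, 31.778, 77.5, 98.433]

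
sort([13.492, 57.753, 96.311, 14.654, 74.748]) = [13.492, 14.654, 57.753, 74.748, 96.311]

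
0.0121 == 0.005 False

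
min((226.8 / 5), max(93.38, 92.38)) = 45.36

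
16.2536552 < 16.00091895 False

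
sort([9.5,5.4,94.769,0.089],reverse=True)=[94.769,9.5,5.4,0.089]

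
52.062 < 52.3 True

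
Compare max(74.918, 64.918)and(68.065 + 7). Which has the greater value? (68.065 + 7)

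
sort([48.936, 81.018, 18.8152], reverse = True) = [81.018, 48.936, 18.8152]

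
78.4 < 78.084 False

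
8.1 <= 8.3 True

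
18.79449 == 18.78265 False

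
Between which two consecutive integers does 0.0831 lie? 0 and 1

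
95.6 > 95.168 True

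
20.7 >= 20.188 True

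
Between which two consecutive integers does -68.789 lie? -69 and -68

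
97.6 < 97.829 True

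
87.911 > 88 False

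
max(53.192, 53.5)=53.5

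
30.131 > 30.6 False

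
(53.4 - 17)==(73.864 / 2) False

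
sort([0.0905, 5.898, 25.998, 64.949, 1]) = [0.0905, 1, 5.898, 25.998, 64.949]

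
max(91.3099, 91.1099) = 91.3099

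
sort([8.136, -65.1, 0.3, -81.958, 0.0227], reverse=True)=[8.136, 0.3, 0.0227, -65.1, -81.958]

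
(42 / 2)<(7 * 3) False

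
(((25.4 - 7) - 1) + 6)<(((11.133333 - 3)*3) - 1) False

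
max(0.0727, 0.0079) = 0.0727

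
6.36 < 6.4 True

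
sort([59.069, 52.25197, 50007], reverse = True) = [50007, 59.069, 52.25197]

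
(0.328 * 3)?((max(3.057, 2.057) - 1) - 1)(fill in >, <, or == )<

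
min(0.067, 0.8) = 0.067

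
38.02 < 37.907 False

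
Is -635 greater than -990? Yes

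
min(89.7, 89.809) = 89.7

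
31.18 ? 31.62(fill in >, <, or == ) <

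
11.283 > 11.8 False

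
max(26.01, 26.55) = 26.55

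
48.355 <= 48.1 False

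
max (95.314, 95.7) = 95.7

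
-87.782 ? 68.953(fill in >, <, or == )<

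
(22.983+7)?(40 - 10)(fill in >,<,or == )<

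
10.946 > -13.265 True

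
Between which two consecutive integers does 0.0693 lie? 0 and 1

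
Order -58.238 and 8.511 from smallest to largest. -58.238, 8.511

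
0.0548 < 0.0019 False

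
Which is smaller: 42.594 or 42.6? 42.594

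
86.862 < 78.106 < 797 False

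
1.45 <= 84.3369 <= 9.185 False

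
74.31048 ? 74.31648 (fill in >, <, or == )<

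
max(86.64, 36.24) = 86.64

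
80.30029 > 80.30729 False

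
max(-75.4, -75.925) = -75.4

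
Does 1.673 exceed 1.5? Yes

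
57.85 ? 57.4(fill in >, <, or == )>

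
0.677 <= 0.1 False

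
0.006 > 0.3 False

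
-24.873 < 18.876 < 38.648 True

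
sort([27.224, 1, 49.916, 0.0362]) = [0.0362, 1, 27.224, 49.916]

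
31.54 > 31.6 False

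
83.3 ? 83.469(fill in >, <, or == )<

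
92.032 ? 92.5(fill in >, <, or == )<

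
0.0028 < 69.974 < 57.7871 False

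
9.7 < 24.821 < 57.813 True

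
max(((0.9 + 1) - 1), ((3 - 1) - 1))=1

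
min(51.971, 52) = 51.971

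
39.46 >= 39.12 True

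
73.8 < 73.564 False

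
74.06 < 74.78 True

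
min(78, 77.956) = 77.956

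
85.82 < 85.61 False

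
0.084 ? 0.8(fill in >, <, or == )<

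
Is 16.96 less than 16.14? No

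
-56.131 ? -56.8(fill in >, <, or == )>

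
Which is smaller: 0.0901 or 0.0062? 0.0062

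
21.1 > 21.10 False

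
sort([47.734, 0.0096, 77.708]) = [0.0096, 47.734, 77.708]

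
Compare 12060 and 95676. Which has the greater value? 95676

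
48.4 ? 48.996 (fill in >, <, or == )<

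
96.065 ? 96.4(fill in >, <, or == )<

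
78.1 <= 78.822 True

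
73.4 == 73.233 False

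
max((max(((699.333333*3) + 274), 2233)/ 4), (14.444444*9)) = 592.99999975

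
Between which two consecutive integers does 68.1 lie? 68 and 69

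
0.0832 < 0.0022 False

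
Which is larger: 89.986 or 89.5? 89.986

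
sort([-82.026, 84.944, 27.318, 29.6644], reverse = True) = [84.944, 29.6644, 27.318, -82.026]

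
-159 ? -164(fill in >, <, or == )>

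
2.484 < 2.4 False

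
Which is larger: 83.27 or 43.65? 83.27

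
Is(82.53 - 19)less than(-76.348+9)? No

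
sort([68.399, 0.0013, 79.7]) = [0.0013, 68.399, 79.7]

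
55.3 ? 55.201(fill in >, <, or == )>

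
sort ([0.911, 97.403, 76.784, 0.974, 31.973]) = [0.911, 0.974, 31.973, 76.784, 97.403]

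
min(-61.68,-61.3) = -61.68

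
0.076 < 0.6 True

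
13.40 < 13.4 False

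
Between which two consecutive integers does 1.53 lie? 1 and 2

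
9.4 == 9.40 True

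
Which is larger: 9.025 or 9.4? 9.4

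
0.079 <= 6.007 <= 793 True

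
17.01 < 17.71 True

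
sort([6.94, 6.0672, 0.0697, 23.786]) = [0.0697, 6.0672, 6.94, 23.786]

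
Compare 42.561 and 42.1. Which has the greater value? 42.561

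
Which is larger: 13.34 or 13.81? 13.81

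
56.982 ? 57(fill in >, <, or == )<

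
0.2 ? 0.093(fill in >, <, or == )>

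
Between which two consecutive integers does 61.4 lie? 61 and 62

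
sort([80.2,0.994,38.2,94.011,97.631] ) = [0.994,38.2,80.2,94.011,97.631]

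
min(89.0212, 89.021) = 89.021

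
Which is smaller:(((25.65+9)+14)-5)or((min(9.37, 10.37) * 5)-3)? (((25.65+9)+14)-5)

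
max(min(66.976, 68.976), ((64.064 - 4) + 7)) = 67.064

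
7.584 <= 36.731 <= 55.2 True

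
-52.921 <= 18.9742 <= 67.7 True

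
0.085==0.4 False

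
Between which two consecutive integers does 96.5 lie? 96 and 97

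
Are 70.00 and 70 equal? Yes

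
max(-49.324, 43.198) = 43.198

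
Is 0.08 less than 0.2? Yes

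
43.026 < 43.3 True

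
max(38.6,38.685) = 38.685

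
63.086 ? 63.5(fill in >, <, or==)<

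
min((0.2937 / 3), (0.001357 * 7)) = 0.009499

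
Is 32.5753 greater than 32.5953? No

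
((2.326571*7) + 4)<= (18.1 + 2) False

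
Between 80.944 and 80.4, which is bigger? 80.944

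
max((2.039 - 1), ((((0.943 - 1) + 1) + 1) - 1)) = 1.039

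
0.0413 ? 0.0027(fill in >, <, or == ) >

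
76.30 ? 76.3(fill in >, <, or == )==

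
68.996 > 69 False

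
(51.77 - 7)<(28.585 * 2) True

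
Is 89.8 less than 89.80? No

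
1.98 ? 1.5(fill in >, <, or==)>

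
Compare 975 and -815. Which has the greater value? 975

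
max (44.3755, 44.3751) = 44.3755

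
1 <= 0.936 False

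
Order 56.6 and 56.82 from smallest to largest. 56.6, 56.82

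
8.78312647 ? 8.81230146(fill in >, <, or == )<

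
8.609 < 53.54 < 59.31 True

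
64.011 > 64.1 False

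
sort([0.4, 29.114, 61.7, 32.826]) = [0.4, 29.114, 32.826, 61.7]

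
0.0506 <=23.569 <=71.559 True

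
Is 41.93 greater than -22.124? Yes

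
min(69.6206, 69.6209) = 69.6206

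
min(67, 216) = 67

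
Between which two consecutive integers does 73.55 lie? 73 and 74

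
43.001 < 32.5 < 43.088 False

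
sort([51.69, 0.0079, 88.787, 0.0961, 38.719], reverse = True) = [88.787, 51.69, 38.719, 0.0961, 0.0079]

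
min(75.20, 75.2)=75.20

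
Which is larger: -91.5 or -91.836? -91.5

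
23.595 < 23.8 True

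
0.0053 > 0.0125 False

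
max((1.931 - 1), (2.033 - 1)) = 1.033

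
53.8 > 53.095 True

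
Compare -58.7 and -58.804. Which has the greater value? -58.7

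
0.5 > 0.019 True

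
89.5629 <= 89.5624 False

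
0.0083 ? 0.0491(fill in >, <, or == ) <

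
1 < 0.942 False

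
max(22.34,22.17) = 22.34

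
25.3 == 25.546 False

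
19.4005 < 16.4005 False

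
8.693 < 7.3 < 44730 False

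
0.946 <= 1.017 True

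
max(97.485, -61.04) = 97.485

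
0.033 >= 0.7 False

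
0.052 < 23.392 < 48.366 True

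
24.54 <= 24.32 False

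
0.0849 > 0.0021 True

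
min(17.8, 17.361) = 17.361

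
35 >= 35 True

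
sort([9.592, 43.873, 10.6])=[9.592, 10.6, 43.873]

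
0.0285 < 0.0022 False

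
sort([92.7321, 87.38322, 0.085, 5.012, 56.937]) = [0.085, 5.012, 56.937, 87.38322, 92.7321]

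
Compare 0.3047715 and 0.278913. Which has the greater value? 0.3047715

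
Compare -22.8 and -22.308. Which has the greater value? -22.308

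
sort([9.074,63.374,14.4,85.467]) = [9.074,14.4,63.374,85.467]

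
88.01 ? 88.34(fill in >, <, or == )<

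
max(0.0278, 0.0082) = 0.0278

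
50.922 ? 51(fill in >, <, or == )<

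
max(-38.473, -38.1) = -38.1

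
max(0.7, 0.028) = 0.7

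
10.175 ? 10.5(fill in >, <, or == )<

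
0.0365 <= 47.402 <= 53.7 True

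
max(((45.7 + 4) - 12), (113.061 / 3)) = 37.7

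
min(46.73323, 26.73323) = 26.73323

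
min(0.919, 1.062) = 0.919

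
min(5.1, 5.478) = 5.1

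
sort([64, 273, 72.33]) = [64, 72.33, 273]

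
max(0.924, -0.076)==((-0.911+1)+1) False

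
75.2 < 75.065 False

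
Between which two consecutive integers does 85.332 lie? 85 and 86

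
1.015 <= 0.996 False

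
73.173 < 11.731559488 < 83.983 False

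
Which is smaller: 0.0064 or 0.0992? 0.0064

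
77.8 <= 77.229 False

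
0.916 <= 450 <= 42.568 False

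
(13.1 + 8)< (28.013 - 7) False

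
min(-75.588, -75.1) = -75.588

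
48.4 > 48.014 True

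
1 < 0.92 False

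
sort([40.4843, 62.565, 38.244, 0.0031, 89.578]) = [0.0031, 38.244, 40.4843, 62.565, 89.578]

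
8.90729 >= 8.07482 True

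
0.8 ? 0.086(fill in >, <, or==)>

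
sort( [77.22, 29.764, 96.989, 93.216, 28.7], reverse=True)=[96.989, 93.216, 77.22, 29.764, 28.7]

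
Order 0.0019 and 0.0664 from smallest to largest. 0.0019, 0.0664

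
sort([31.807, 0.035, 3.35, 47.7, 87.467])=[0.035, 3.35, 31.807, 47.7, 87.467]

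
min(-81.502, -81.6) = -81.6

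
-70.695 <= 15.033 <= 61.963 True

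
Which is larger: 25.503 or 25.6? 25.6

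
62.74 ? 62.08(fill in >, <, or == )>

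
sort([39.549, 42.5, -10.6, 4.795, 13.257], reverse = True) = [42.5, 39.549, 13.257, 4.795, -10.6]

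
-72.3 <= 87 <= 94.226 True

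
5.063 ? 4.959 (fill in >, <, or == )>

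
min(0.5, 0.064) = 0.064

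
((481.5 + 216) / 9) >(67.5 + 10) False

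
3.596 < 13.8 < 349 True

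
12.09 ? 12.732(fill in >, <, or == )<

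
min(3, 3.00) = 3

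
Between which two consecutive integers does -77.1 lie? -78 and -77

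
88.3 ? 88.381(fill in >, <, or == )<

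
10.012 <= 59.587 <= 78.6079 True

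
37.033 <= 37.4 True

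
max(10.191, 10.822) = 10.822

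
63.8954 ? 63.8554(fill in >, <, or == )>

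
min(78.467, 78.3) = 78.3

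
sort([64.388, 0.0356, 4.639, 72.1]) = [0.0356, 4.639, 64.388, 72.1]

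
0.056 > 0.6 False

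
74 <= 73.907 False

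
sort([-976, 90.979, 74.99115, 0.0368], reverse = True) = [90.979, 74.99115, 0.0368, -976]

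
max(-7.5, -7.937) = -7.5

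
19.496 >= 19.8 False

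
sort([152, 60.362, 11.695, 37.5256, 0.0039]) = [0.0039, 11.695, 37.5256, 60.362, 152]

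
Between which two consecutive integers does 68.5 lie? 68 and 69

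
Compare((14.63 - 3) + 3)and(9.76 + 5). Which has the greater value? (9.76 + 5)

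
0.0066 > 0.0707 False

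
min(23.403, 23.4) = 23.4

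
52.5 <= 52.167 False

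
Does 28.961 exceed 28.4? Yes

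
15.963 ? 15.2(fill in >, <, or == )>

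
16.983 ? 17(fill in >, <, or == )<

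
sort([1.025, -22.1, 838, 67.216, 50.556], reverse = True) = [838, 67.216, 50.556, 1.025, -22.1]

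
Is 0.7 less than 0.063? No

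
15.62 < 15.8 True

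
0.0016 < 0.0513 True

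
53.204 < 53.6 True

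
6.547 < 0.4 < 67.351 False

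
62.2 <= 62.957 True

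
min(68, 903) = 68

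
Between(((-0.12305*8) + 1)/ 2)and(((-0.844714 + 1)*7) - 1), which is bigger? (((-0.844714 + 1)*7) - 1)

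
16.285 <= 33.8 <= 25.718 False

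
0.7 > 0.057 True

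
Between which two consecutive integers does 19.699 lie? 19 and 20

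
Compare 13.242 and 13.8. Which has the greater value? 13.8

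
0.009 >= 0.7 False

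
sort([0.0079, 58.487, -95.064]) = [-95.064, 0.0079, 58.487]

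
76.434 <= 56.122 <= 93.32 False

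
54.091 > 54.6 False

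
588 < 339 False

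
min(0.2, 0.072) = 0.072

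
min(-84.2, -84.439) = -84.439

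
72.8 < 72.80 False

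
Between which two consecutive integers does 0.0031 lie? 0 and 1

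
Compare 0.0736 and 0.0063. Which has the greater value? 0.0736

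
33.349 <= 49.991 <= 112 True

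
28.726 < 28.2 False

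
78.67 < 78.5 False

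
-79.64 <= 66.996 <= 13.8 False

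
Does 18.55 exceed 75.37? No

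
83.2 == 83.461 False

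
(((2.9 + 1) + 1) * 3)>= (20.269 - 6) True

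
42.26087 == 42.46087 False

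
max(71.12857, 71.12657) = 71.12857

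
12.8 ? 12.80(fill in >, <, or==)==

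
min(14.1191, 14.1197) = 14.1191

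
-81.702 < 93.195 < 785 True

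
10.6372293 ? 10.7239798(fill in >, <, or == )<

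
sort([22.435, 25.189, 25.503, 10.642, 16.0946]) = [10.642, 16.0946, 22.435, 25.189, 25.503]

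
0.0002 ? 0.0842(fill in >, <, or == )<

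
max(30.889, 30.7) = 30.889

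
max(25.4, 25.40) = 25.40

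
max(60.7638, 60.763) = 60.7638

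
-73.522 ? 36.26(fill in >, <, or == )<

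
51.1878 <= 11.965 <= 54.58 False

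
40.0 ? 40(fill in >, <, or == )==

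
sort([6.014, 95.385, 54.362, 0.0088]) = [0.0088, 6.014, 54.362, 95.385]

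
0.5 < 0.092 False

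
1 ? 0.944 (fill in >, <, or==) >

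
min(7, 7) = 7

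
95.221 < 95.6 True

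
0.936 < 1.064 True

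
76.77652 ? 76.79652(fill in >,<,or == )<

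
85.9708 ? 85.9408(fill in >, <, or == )>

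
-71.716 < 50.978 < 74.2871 True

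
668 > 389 True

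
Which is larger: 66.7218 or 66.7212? 66.7218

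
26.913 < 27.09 True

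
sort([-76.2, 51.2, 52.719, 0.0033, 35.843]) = [-76.2, 0.0033, 35.843, 51.2, 52.719]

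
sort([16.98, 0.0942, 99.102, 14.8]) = [0.0942, 14.8, 16.98, 99.102]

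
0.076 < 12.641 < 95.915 True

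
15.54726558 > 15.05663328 True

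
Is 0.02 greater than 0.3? No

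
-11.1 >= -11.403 True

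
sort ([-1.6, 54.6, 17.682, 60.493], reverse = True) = [60.493, 54.6, 17.682, -1.6]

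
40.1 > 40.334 False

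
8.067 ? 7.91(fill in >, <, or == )>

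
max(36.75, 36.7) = 36.75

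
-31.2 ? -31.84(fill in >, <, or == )>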